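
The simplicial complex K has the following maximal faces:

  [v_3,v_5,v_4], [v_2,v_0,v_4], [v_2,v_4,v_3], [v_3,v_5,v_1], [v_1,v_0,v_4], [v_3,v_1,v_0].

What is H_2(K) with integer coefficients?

H_2 = 0.

We work with the vertex ordering v_0 < v_1 < v_2 < v_3 < v_4 < v_5. The simplices of K, each written with vertices in increasing order, are:

  0-simplices (6): [v_0], [v_1], [v_2], [v_3], [v_4], [v_5]
  1-simplices (12): [v_0,v_1], [v_0,v_2], [v_0,v_3], [v_0,v_4], [v_1,v_3], [v_1,v_4], [v_1,v_5], [v_2,v_3], [v_2,v_4], [v_3,v_4], [v_3,v_5], [v_4,v_5]
  2-simplices (6): [v_0,v_1,v_3], [v_0,v_1,v_4], [v_0,v_2,v_4], [v_1,v_3,v_5], [v_2,v_3,v_4], [v_3,v_4,v_5]

Hence C_0 ≅ Z^6, C_1 ≅ Z^12, C_2 ≅ Z^6.

∂_1: C_1 → C_0 sends each edge [p,q] (with p < q) to q − p. For instance
  ∂[v_0,v_2] = [v_2] − [v_0].
The resulting 6×12 matrix has rank 5, and its Smith normal form has invariant factors (1,1,1,1,1).

Boundary ∂_2: C_2 → C_1 maps a triangle to the signed sum of its edges. For instance
  ∂[v_2,v_3,v_4] = [v_3,v_4] − [v_2,v_4] + [v_2,v_3],
  ∂[v_1,v_3,v_5] = [v_3,v_5] − [v_1,v_5] + [v_1,v_3].
As a 12×6 matrix over Z this has rank 6, with invariant factors (1,1,1,1,1,1).

Reading off H_k = ker ∂_k / im ∂_{k+1}:

  H_2: rank ker ∂_2 − rank ∂_3 = (6 − 6) − 0 = 0, and there is no ∂_3, so H_2 = 0.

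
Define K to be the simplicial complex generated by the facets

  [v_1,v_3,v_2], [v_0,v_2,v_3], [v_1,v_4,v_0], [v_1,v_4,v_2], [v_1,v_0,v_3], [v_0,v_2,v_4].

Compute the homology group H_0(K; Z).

Fix the vertex order v_0 < v_1 < v_2 < v_3 < v_4 and write every simplex with vertices in increasing order. Then dim K = 2 and the simplices of K are:

  0-simplices (5): [v_0], [v_1], [v_2], [v_3], [v_4]
  1-simplices (9): [v_0,v_1], [v_0,v_2], [v_0,v_3], [v_0,v_4], [v_1,v_2], [v_1,v_3], [v_1,v_4], [v_2,v_3], [v_2,v_4]
  2-simplices (6): [v_0,v_1,v_3], [v_0,v_1,v_4], [v_0,v_2,v_3], [v_0,v_2,v_4], [v_1,v_2,v_3], [v_1,v_2,v_4]

giving chain groups C_0 ≅ Z^5, C_1 ≅ Z^9, C_2 ≅ Z^6.

∂_1: C_1 → C_0 maps an edge to its endpoints' difference, ∂[p,q] = q − p. For instance
  ∂[v_1,v_4] = [v_4] − [v_1].
The 5×9 boundary matrix has rank 4 and Smith normal form diag(1,1,1,1).

∂_2: C_2 → C_1 maps a triangle to the signed sum of its edges. For instance
  ∂[v_0,v_1,v_3] = [v_1,v_3] − [v_0,v_3] + [v_0,v_1],
  ∂[v_1,v_2,v_3] = [v_2,v_3] − [v_1,v_3] + [v_1,v_2].
The resulting 9×6 matrix has rank 5, and its Smith normal form has invariant factors (1,1,1,1,1).

Computing H_k = (kernel of ∂_k) / (image of ∂_{k+1}):

  H_0: rank C_0 − rank ∂_1 = 5 − 4 = 1, and the invariant factors of ∂_1 are all 1, so H_0 = Z.

H_0 ≅ Z.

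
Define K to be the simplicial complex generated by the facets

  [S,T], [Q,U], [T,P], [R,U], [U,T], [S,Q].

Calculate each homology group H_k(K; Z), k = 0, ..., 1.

H_0 ≅ Z,  H_1 ≅ Z.

Take the total order P < Q < R < S < T < U on the vertex set. Then K (dimension 1) consists of the simplices:

  0-simplices (6): P, Q, R, S, T, U
  1-simplices (6): PT, QS, QU, RU, ST, TU

so the chain groups are C_0 ≅ Z^6, C_1 ≅ Z^6.

Boundary ∂_1: C_1 → C_0 is given by ∂[p,q] = [q] − [p]. For instance
  ∂TU = U − T.
The resulting 6×6 matrix has rank 5, and its Smith normal form has invariant factors (1,1,1,1,1).

From H_k ≅ ker(∂_k) / im(∂_{k+1}) we obtain:

  H_0: rank C_0 − rank ∂_1 = 6 − 5 = 1, and the invariant factors of ∂_1 are all 1, so H_0 ≅ Z.
  H_1: rank ker ∂_1 − rank ∂_2 = (6 − 5) − 0 = 1, and there is no ∂_2, so H_1 ≅ Z.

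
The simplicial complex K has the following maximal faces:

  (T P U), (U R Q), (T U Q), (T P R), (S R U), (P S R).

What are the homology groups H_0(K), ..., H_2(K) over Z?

H_0 ≅ Z,  H_1 ≅ Z,  H_2 = 0.

Take the total order P < Q < R < S < T < U on the vertex set. Then K (dimension 2) consists of the simplices:

  0-simplices (6): P, Q, R, S, T, U
  1-simplices (12): PR, PS, PT, PU, QR, QT, QU, RS, RT, RU, SU, TU
  2-simplices (6): PRS, PRT, PTU, QRU, QTU, RSU

so the chain groups are C_0 ≅ Z^6, C_1 ≅ Z^12, C_2 ≅ Z^6.

∂_1: C_1 → C_0 is given by ∂[p,q] = [q] − [p].
The 6×12 boundary matrix has rank 5 and Smith normal form diag(1,1,1,1,1).

∂_2: C_2 → C_1 acts by ∂[p,q,r] = [q,r] − [p,r] + [p,q]. For instance
  ∂PRS = RS − PS + PR,
  ∂QRU = RU − QU + QR.
The resulting 12×6 matrix has rank 6, and its Smith normal form has invariant factors (1,1,1,1,1,1).

Now H_k = ker ∂_k / im ∂_{k+1}, so:

  H_0: rank C_0 − rank ∂_1 = 6 − 5 = 1, and the invariant factors of ∂_1 are all 1, so H_0 = Z.
  H_1: rank ker ∂_1 − rank ∂_2 = (12 − 5) − 6 = 1, and the invariant factors of ∂_2 are all 1, so H_1 = Z.
  H_2: rank ker ∂_2 − rank ∂_3 = (6 − 6) − 0 = 0, and there is no ∂_3, so H_2 = 0.

As a check, the Euler characteristic is 6 − 12 + 6 = 0, which agrees with 1 − 1 + 0 = 0.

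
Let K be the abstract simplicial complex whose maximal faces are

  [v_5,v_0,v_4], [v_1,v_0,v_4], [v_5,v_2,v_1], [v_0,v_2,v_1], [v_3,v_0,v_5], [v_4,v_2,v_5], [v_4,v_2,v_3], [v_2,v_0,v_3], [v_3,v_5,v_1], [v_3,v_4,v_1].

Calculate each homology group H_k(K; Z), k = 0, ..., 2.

H_0 = Z,  H_1 = Z/2,  H_2 = 0.

Order the vertices as v_0 < v_1 < v_2 < v_3 < v_4 < v_5. Listing each simplex with vertices in this order, K has dimension 2 with simplices:

  0-simplices (6): [v_0], [v_1], [v_2], [v_3], [v_4], [v_5]
  1-simplices (15): (15 of them)
  2-simplices (10): [v_0,v_1,v_2], [v_0,v_1,v_4], [v_0,v_2,v_3], [v_0,v_3,v_5], [v_0,v_4,v_5], [v_1,v_2,v_5], [v_1,v_3,v_4], [v_1,v_3,v_5], [v_2,v_3,v_4], [v_2,v_4,v_5]

giving chain groups C_0 ≅ Z^6, C_1 ≅ Z^15, C_2 ≅ Z^10.

∂_1: C_1 → C_0 is given by ∂[p,q] = [q] − [p].
The 6×15 boundary matrix has rank 5 and Smith normal form diag(1,1,1,1,1).

The boundary map ∂_2: C_2 → C_1 acts by ∂[p,q,r] = [q,r] − [p,r] + [p,q]. For instance
  ∂[v_0,v_1,v_2] = [v_1,v_2] − [v_0,v_2] + [v_0,v_1],
  ∂[v_0,v_4,v_5] = [v_4,v_5] − [v_0,v_5] + [v_0,v_4].
This gives a 15×10 integer matrix of rank 10; reducing to Smith normal form yields diagonal entries (1,1,1,1,1,1,1,1,1,2).

Reading off H_k = ker ∂_k / im ∂_{k+1}:

  H_0: rank C_0 − rank ∂_1 = 6 − 5 = 1, and the invariant factors of ∂_1 are all 1, so H_0 ≅ Z.
  H_1: rank ker ∂_1 − rank ∂_2 = (15 − 5) − 10 = 0, and ∂_2 has invariant factor 2 > 1, so H_1 ≅ Z/2.
  H_2: rank ker ∂_2 − rank ∂_3 = (10 − 10) − 0 = 0, and there is no ∂_3, so H_2 ≅ 0.

As a check, the Euler characteristic is 6 − 15 + 10 = 1, which agrees with 1 − 0 + 0 = 1.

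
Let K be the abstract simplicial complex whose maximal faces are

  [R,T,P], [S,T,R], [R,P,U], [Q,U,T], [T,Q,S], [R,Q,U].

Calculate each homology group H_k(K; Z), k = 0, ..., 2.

Take the total order P < Q < R < S < T < U on the vertex set. Then K (dimension 2) consists of the simplices:

  0-simplices (6): P, Q, R, S, T, U
  1-simplices (12): PR, PT, PU, QR, QS, QT, QU, RS, RT, RU, ST, TU
  2-simplices (6): PRT, PRU, QRU, QST, QTU, RST

so the chain groups are C_0 ≅ Z^6, C_1 ≅ Z^12, C_2 ≅ Z^6.

Boundary ∂_1: C_1 → C_0 sends each edge [p,q] (with p < q) to q − p. For instance
  ∂PU = U − P.
The 6×12 boundary matrix has rank 5 and Smith normal form diag(1,1,1,1,1).

∂_2: C_2 → C_1 sends each 2-simplex [p,q,r] to [q,r] − [p,r] + [p,q]. For instance
  ∂QST = ST − QT + QS,
  ∂RST = ST − RT + RS.
The resulting 12×6 matrix has rank 6, and its Smith normal form has invariant factors (1,1,1,1,1,1).

From H_k ≅ ker(∂_k) / im(∂_{k+1}) we obtain:

  H_0: rank C_0 − rank ∂_1 = 6 − 5 = 1, and the invariant factors of ∂_1 are all 1, so H_0 ≅ Z.
  H_1: rank ker ∂_1 − rank ∂_2 = (12 − 5) − 6 = 1, and the invariant factors of ∂_2 are all 1, so H_1 ≅ Z.
  H_2: rank ker ∂_2 − rank ∂_3 = (6 − 6) − 0 = 0, and there is no ∂_3, so H_2 ≅ 0.

H_0 = Z,  H_1 = Z,  H_2 = 0.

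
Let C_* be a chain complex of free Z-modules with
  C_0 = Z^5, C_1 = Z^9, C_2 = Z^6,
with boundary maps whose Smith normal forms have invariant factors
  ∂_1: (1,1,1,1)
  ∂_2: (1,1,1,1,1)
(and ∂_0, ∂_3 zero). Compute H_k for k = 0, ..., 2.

H_0 ≅ Z,  H_1 = 0,  H_2 ≅ Z.

H_0: b_0 = 5 − 0 − 4 = 1; torsion from ∂_1 factors > 1: none. So H_0 ≅ Z.
H_1: b_1 = 9 − 4 − 5 = 0; torsion from ∂_2 factors > 1: none. So H_1 ≅ 0.
H_2: b_2 = 6 − 5 − 0 = 1; torsion from ∂_3 factors > 1: none. So H_2 ≅ Z.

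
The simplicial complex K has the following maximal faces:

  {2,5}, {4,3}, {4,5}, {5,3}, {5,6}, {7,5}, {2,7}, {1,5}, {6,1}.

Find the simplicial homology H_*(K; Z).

H_0 ≅ Z,  H_1 ≅ Z^3.

Order the vertices as 1 < 2 < 3 < 4 < 5 < 6 < 7. Listing each simplex with vertices in this order, K has dimension 1 with simplices:

  0-simplices (7): [1], [2], [3], [4], [5], [6], [7]
  1-simplices (9): [1,5], [1,6], [2,5], [2,7], [3,4], [3,5], [4,5], [5,6], [5,7]

giving chain groups C_0 ≅ Z^7, C_1 ≅ Z^9.

∂_1: C_1 → C_0 sends each edge [p,q] (with p < q) to q − p. For instance
  ∂[2,7] = [7] − [2].
The resulting 7×9 matrix has rank 6, and its Smith normal form has invariant factors (1,1,1,1,1,1).

Now H_k = ker ∂_k / im ∂_{k+1}, so:

  H_0: rank C_0 − rank ∂_1 = 7 − 6 = 1, and the invariant factors of ∂_1 are all 1, so H_0 ≅ Z.
  H_1: rank ker ∂_1 − rank ∂_2 = (9 − 6) − 0 = 3, and there is no ∂_2, so H_1 ≅ Z^3.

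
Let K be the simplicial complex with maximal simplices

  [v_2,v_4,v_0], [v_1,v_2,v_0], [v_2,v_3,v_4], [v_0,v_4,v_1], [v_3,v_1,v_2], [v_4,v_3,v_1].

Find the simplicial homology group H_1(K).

H_1 ≅ 0.

Order the vertices as v_0 < v_1 < v_2 < v_3 < v_4. Listing each simplex with vertices in this order, K has dimension 2 with simplices:

  0-simplices (5): [v_0], [v_1], [v_2], [v_3], [v_4]
  1-simplices (9): [v_0,v_1], [v_0,v_2], [v_0,v_4], [v_1,v_2], [v_1,v_3], [v_1,v_4], [v_2,v_3], [v_2,v_4], [v_3,v_4]
  2-simplices (6): [v_0,v_1,v_2], [v_0,v_1,v_4], [v_0,v_2,v_4], [v_1,v_2,v_3], [v_1,v_3,v_4], [v_2,v_3,v_4]

Hence C_0 ≅ Z^5, C_1 ≅ Z^9, C_2 ≅ Z^6.

∂_1: C_1 → C_0 is given by ∂[p,q] = [q] − [p]. For instance
  ∂[v_0,v_1] = [v_1] − [v_0].
As a 5×9 matrix over Z this has rank 4, with invariant factors (1,1,1,1).

∂_2: C_2 → C_1 acts by ∂[p,q,r] = [q,r] − [p,r] + [p,q]. For instance
  ∂[v_1,v_3,v_4] = [v_3,v_4] − [v_1,v_4] + [v_1,v_3],
  ∂[v_0,v_2,v_4] = [v_2,v_4] − [v_0,v_4] + [v_0,v_2].
As a 9×6 matrix over Z this has rank 5, with invariant factors (1,1,1,1,1).

Computing H_k = (kernel of ∂_k) / (image of ∂_{k+1}):

  H_1: rank ker ∂_1 − rank ∂_2 = (9 − 4) − 5 = 0, and the invariant factors of ∂_2 are all 1, so H_1 = 0.

(K is a triangulation of the 2-sphere S^2.)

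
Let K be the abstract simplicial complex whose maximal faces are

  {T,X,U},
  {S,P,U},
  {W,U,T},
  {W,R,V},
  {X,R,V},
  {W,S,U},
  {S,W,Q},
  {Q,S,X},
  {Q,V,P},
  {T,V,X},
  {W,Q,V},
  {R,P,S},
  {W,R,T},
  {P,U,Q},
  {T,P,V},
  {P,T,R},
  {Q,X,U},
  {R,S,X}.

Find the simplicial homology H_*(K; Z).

We work with the vertex ordering P < Q < R < S < T < U < V < W < X. The simplices of K, each written with vertices in increasing order, are:

  0-simplices (9): P, Q, R, S, T, U, V, W, X
  1-simplices (27): PQ, PR, PS, PT, PU, PV, QS, QU, QV, QW, QX, RS, RT, RV, RW, RX, SU, SW, SX, TU, TV, TW, TX, UW, UX, VW, VX
  2-simplices (18): PQU, PQV, PRS, PRT, PSU, PTV, QSW, QSX, QUX, QVW, RSX, RTW, RVW, RVX, SUW, TUW, TUX, TVX

giving chain groups C_0 ≅ Z^9, C_1 ≅ Z^27, C_2 ≅ Z^18.

Boundary ∂_1: C_1 → C_0 maps an edge to its endpoints' difference, ∂[p,q] = q − p. For instance
  ∂RT = T − R.
This gives a 9×27 integer matrix of rank 8; reducing to Smith normal form yields diagonal entries (1,1,1,1,1,1,1,1).

∂_2: C_2 → C_1 acts by ∂[p,q,r] = [q,r] − [p,r] + [p,q]. For instance
  ∂QVW = VW − QW + QV,
  ∂PQU = QU − PU + PQ.
As a 27×18 matrix over Z this has rank 18, with invariant factors (1,1,1,1,1,1,1,1,1,1,1,1,1,1,1,1,1,2).

From H_k ≅ ker(∂_k) / im(∂_{k+1}) we obtain:

  H_0: rank C_0 − rank ∂_1 = 9 − 8 = 1, and the invariant factors of ∂_1 are all 1, so H_0 ≅ Z.
  H_1: rank ker ∂_1 − rank ∂_2 = (27 − 8) − 18 = 1, and ∂_2 has invariant factor 2 > 1, so H_1 ≅ Z × Z/2.
  H_2: rank ker ∂_2 − rank ∂_3 = (18 − 18) − 0 = 0, and there is no ∂_3, so H_2 ≅ 0.

H_0 ≅ Z,  H_1 ≅ Z × Z/2,  H_2 = 0.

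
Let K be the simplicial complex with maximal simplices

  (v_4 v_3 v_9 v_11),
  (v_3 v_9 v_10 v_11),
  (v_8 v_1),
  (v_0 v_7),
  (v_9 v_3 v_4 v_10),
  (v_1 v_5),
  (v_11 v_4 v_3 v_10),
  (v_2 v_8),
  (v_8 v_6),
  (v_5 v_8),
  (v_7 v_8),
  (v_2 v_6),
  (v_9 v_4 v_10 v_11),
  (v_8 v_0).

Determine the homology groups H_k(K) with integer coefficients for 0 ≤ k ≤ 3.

H_0 ≅ Z^2,  H_1 ≅ Z^3,  H_2 = 0,  H_3 ≅ Z.

Fix the vertex order v_0 < v_1 < v_2 < v_3 < v_4 < v_5 < v_6 < v_7 < v_8 < v_9 < v_10 < v_11 and write every simplex with vertices in increasing order. Then dim K = 3 and the simplices of K are:

  0-simplices (12): [v_0], [v_1], [v_2], [v_3], [v_4], [v_5], [v_6], [v_7], [v_8], [v_9], [v_10], [v_11]
  1-simplices (19): (19 of them)
  2-simplices (10): [v_3,v_4,v_9], [v_3,v_4,v_10], [v_3,v_4,v_11], [v_3,v_9,v_10], [v_3,v_9,v_11], [v_3,v_10,v_11], [v_4,v_9,v_10], [v_4,v_9,v_11], [v_4,v_10,v_11], [v_9,v_10,v_11]
  3-simplices (5): [v_3,v_4,v_9,v_10], [v_3,v_4,v_9,v_11], [v_3,v_4,v_10,v_11], [v_3,v_9,v_10,v_11], [v_4,v_9,v_10,v_11]

giving chain groups C_0 ≅ Z^12, C_1 ≅ Z^19, C_2 ≅ Z^10, C_3 ≅ Z^5.

The boundary map ∂_1: C_1 → C_0 sends each edge [p,q] (with p < q) to q − p.
The resulting 12×19 matrix has rank 10, and its Smith normal form has invariant factors (1,1,1,1,1,1,1,1,1,1).

∂_2: C_2 → C_1 maps a triangle to the signed sum of its edges. For instance
  ∂[v_4,v_9,v_11] = [v_9,v_11] − [v_4,v_11] + [v_4,v_9],
  ∂[v_3,v_9,v_11] = [v_9,v_11] − [v_3,v_11] + [v_3,v_9].
As a 19×10 matrix over Z this has rank 6, with invariant factors (1,1,1,1,1,1).

∂_3: C_3 → C_2 sends each 3-simplex σ to the alternating sum Σ_i (−1)^i (σ with its i-th vertex removed). For instance
  ∂[v_3,v_4,v_9,v_10] = [v_4,v_9,v_10] − [v_3,v_9,v_10] + [v_3,v_4,v_10] − [v_3,v_4,v_9],
  ∂[v_3,v_4,v_9,v_11] = [v_4,v_9,v_11] − [v_3,v_9,v_11] + [v_3,v_4,v_11] − [v_3,v_4,v_9].
The resulting 10×5 matrix has rank 4, and its Smith normal form has invariant factors (1,1,1,1).

Now H_k = ker ∂_k / im ∂_{k+1}, so:

  H_0: rank C_0 − rank ∂_1 = 12 − 10 = 2, and the invariant factors of ∂_1 are all 1, so H_0 = Z^2.
  H_1: rank ker ∂_1 − rank ∂_2 = (19 − 10) − 6 = 3, and the invariant factors of ∂_2 are all 1, so H_1 = Z^3.
  H_2: rank ker ∂_2 − rank ∂_3 = (10 − 6) − 4 = 0, and the invariant factors of ∂_3 are all 1, so H_2 = 0.
  H_3: rank ker ∂_3 − rank ∂_4 = (5 − 4) − 0 = 1, and there is no ∂_4, so H_3 = Z.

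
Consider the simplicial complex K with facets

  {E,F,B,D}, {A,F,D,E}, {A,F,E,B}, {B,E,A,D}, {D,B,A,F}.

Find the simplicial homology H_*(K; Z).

Order the vertices as A < B < D < E < F. Listing each simplex with vertices in this order, K has dimension 3 with simplices:

  0-simplices (5): A, B, D, E, F
  1-simplices (10): AB, AD, AE, AF, BD, BE, BF, DE, DF, EF
  2-simplices (10): ABD, ABE, ABF, ADE, ADF, AEF, BDE, BDF, BEF, DEF
  3-simplices (5): ABDE, ABDF, ABEF, ADEF, BDEF

giving chain groups C_0 ≅ Z^5, C_1 ≅ Z^10, C_2 ≅ Z^10, C_3 ≅ Z^5.

∂_1: C_1 → C_0 is given by ∂[p,q] = [q] − [p]. For instance
  ∂DE = E − D.
The 5×10 boundary matrix has rank 4 and Smith normal form diag(1,1,1,1).

Boundary ∂_2: C_2 → C_1 maps a triangle to the signed sum of its edges. For instance
  ∂BDE = DE − BE + BD,
  ∂ABD = BD − AD + AB.
This gives a 10×10 integer matrix of rank 6; reducing to Smith normal form yields diagonal entries (1,1,1,1,1,1).

The boundary map ∂_3: C_3 → C_2 sends each 3-simplex σ to the alternating sum Σ_i (−1)^i (σ with its i-th vertex removed). For instance
  ∂ABEF = BEF − AEF + ABF − ABE,
  ∂ADEF = DEF − AEF + ADF − ADE.
As a 10×5 matrix over Z this has rank 4, with invariant factors (1,1,1,1).

Reading off H_k = ker ∂_k / im ∂_{k+1}:

  H_0: rank C_0 − rank ∂_1 = 5 − 4 = 1, and the invariant factors of ∂_1 are all 1, so H_0 = Z.
  H_1: rank ker ∂_1 − rank ∂_2 = (10 − 4) − 6 = 0, and the invariant factors of ∂_2 are all 1, so H_1 = 0.
  H_2: rank ker ∂_2 − rank ∂_3 = (10 − 6) − 4 = 0, and the invariant factors of ∂_3 are all 1, so H_2 = 0.
  H_3: rank ker ∂_3 − rank ∂_4 = (5 − 4) − 0 = 1, and there is no ∂_4, so H_3 = Z.

As a check, the Euler characteristic is 5 − 10 + 10 − 5 = 0, which agrees with 1 − 0 + 0 − 1 = 0.

H_0 ≅ Z,  H_1 = 0,  H_2 = 0,  H_3 ≅ Z.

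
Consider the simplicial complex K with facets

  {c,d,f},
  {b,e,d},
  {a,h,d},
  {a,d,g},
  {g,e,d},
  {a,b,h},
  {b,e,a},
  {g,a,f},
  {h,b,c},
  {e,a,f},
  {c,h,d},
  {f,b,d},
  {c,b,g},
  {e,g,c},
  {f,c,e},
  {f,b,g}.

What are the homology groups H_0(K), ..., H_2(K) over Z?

H_0 = Z,  H_1 = Z^2,  H_2 = Z.

We work with the vertex ordering a < b < c < d < e < f < g < h. The simplices of K, each written with vertices in increasing order, are:

  0-simplices (8): a, b, c, d, e, f, g, h
  1-simplices (24): ab, ad, ae, af, ag, ah, bc, bd, be, bf, bg, bh, cd, ce, cf, cg, ch, de, df, dg, dh, ef, eg, fg
  2-simplices (16): abe, abh, adg, adh, aef, afg, bcg, bch, bde, bdf, bfg, cdf, cdh, cef, ceg, deg

Hence C_0 ≅ Z^8, C_1 ≅ Z^24, C_2 ≅ Z^16.

The boundary map ∂_1: C_1 → C_0 sends each edge [p,q] (with p < q) to q − p. For instance
  ∂bg = g − b.
As a 8×24 matrix over Z this has rank 7, with invariant factors (1,1,1,1,1,1,1).

Boundary ∂_2: C_2 → C_1 acts by ∂[p,q,r] = [q,r] − [p,r] + [p,q]. For instance
  ∂bcg = cg − bg + bc,
  ∂adh = dh − ah + ad.
This gives a 24×16 integer matrix of rank 15; reducing to Smith normal form yields diagonal entries (1,1,1,1,1,1,1,1,1,1,1,1,1,1,1).

Reading off H_k = ker ∂_k / im ∂_{k+1}:

  H_0: rank C_0 − rank ∂_1 = 8 − 7 = 1, and the invariant factors of ∂_1 are all 1, so H_0 = Z.
  H_1: rank ker ∂_1 − rank ∂_2 = (24 − 7) − 15 = 2, and the invariant factors of ∂_2 are all 1, so H_1 = Z^2.
  H_2: rank ker ∂_2 − rank ∂_3 = (16 − 15) − 0 = 1, and there is no ∂_3, so H_2 = Z.

As a check, the Euler characteristic is 8 − 24 + 16 = 0, which agrees with 1 − 2 + 1 = 0.
(K is a triangulation of the torus T^2.)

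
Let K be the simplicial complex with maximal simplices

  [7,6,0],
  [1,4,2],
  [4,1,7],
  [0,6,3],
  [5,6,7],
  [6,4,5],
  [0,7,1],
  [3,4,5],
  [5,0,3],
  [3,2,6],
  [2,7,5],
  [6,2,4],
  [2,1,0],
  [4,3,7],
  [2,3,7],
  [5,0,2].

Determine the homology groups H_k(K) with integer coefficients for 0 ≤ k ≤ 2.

Fix the vertex order 0 < 1 < 2 < 3 < 4 < 5 < 6 < 7 and write every simplex with vertices in increasing order. Then dim K = 2 and the simplices of K are:

  0-simplices (8): [0], [1], [2], [3], [4], [5], [6], [7]
  1-simplices (24): (24 of them)
  2-simplices (16): [0,1,2], [0,1,7], [0,2,5], [0,3,5], [0,3,6], [0,6,7], [1,2,4], [1,4,7], [2,3,6], [2,3,7], [2,4,6], [2,5,7], [3,4,5], [3,4,7], [4,5,6], [5,6,7]

giving chain groups C_0 ≅ Z^8, C_1 ≅ Z^24, C_2 ≅ Z^16.

The boundary map ∂_1: C_1 → C_0 sends each edge [p,q] (with p < q) to q − p.
The 8×24 boundary matrix has rank 7 and Smith normal form diag(1,1,1,1,1,1,1).

∂_2: C_2 → C_1 acts by ∂[p,q,r] = [q,r] − [p,r] + [p,q]. For instance
  ∂[2,3,6] = [3,6] − [2,6] + [2,3],
  ∂[2,5,7] = [5,7] − [2,7] + [2,5].
The resulting 24×16 matrix has rank 15, and its Smith normal form has invariant factors (1,1,1,1,1,1,1,1,1,1,1,1,1,1,1).

Computing H_k = (kernel of ∂_k) / (image of ∂_{k+1}):

  H_0: rank C_0 − rank ∂_1 = 8 − 7 = 1, and the invariant factors of ∂_1 are all 1, so H_0 = Z.
  H_1: rank ker ∂_1 − rank ∂_2 = (24 − 7) − 15 = 2, and the invariant factors of ∂_2 are all 1, so H_1 = Z^2.
  H_2: rank ker ∂_2 − rank ∂_3 = (16 − 15) − 0 = 1, and there is no ∂_3, so H_2 = Z.

As a check, the Euler characteristic is 8 − 24 + 16 = 0, which agrees with 1 − 2 + 1 = 0.

H_0 ≅ Z,  H_1 ≅ Z^2,  H_2 ≅ Z.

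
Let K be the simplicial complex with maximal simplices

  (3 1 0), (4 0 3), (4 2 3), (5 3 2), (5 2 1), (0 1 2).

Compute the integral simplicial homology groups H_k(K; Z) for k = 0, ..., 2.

Take the total order 0 < 1 < 2 < 3 < 4 < 5 on the vertex set. Then K (dimension 2) consists of the simplices:

  0-simplices (6): [0], [1], [2], [3], [4], [5]
  1-simplices (12): [0,1], [0,2], [0,3], [0,4], [1,2], [1,3], [1,5], [2,3], [2,4], [2,5], [3,4], [3,5]
  2-simplices (6): [0,1,2], [0,1,3], [0,3,4], [1,2,5], [2,3,4], [2,3,5]

so the chain groups are C_0 ≅ Z^6, C_1 ≅ Z^12, C_2 ≅ Z^6.

∂_1: C_1 → C_0 sends each edge [p,q] (with p < q) to q − p.
The 6×12 boundary matrix has rank 5 and Smith normal form diag(1,1,1,1,1).

∂_2: C_2 → C_1 maps a triangle to the signed sum of its edges. For instance
  ∂[2,3,4] = [3,4] − [2,4] + [2,3],
  ∂[0,1,3] = [1,3] − [0,3] + [0,1].
As a 12×6 matrix over Z this has rank 6, with invariant factors (1,1,1,1,1,1).

Computing H_k = (kernel of ∂_k) / (image of ∂_{k+1}):

  H_0: rank C_0 − rank ∂_1 = 6 − 5 = 1, and the invariant factors of ∂_1 are all 1, so H_0 = Z.
  H_1: rank ker ∂_1 − rank ∂_2 = (12 − 5) − 6 = 1, and the invariant factors of ∂_2 are all 1, so H_1 = Z.
  H_2: rank ker ∂_2 − rank ∂_3 = (6 − 6) − 0 = 0, and there is no ∂_3, so H_2 = 0.

H_0 = Z,  H_1 = Z,  H_2 = 0.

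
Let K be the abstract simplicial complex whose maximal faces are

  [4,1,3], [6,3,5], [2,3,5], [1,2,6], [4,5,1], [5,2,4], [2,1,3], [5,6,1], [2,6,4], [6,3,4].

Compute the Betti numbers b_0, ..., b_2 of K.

b_0 = 1, b_1 = 0, b_2 = 0.

Fix the vertex order 1 < 2 < 3 < 4 < 5 < 6 and write every simplex with vertices in increasing order. Then dim K = 2 and the simplices of K are:

  0-simplices (6): [1], [2], [3], [4], [5], [6]
  1-simplices (15): [1,2], [1,3], [1,4], [1,5], [1,6], [2,3], [2,4], [2,5], [2,6], [3,4], [3,5], [3,6], [4,5], [4,6], [5,6]
  2-simplices (10): [1,2,3], [1,2,6], [1,3,4], [1,4,5], [1,5,6], [2,3,5], [2,4,5], [2,4,6], [3,4,6], [3,5,6]

so the chain groups are C_0 ≅ Z^6, C_1 ≅ Z^15, C_2 ≅ Z^10.

∂_1: C_1 → C_0 maps an edge to its endpoints' difference, ∂[p,q] = q − p. For instance
  ∂[5,6] = [6] − [5].
The resulting 6×15 matrix has rank 5, and its Smith normal form has invariant factors (1,1,1,1,1).

Boundary ∂_2: C_2 → C_1 sends each 2-simplex [p,q,r] to [q,r] − [p,r] + [p,q]. For instance
  ∂[1,4,5] = [4,5] − [1,5] + [1,4],
  ∂[2,4,5] = [4,5] − [2,5] + [2,4].
The 15×10 boundary matrix has rank 10 and Smith normal form diag(1,1,1,1,1,1,1,1,1,2).

Now H_k = ker ∂_k / im ∂_{k+1}, so:

  H_0: rank C_0 − rank ∂_1 = 6 − 5 = 1, and the invariant factors of ∂_1 are all 1, so H_0 = Z.
  H_1: rank ker ∂_1 − rank ∂_2 = (15 − 5) − 10 = 0, and ∂_2 has invariant factor 2 > 1, so H_1 = Z/2Z.
  H_2: rank ker ∂_2 − rank ∂_3 = (10 − 10) − 0 = 0, and there is no ∂_3, so H_2 = 0.

Hence the Betti numbers are b_0 = 1, b_1 = 0, b_2 = 0.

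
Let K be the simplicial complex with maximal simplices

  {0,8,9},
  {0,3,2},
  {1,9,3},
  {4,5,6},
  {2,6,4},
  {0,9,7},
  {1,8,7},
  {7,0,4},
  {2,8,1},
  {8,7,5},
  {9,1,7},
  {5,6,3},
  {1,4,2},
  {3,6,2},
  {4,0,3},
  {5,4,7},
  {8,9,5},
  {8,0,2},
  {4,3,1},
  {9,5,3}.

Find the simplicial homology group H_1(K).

H_1 = Z ⊕ Z/2Z.

Fix the vertex order 0 < 1 < 2 < 3 < 4 < 5 < 6 < 7 < 8 < 9 and write every simplex with vertices in increasing order. Then dim K = 2 and the simplices of K are:

  0-simplices (10): [0], [1], [2], [3], [4], [5], [6], [7], [8], [9]
  1-simplices (30): (30 of them)
  2-simplices (20): (20 of them)

Hence C_0 ≅ Z^10, C_1 ≅ Z^30, C_2 ≅ Z^20.

Boundary ∂_1: C_1 → C_0 sends each edge [p,q] (with p < q) to q − p.
The resulting 10×30 matrix has rank 9, and its Smith normal form has invariant factors (1,1,1,1,1,1,1,1,1).

The boundary map ∂_2: C_2 → C_1 acts by ∂[p,q,r] = [q,r] − [p,r] + [p,q]. For instance
  ∂[0,7,9] = [7,9] − [0,9] + [0,7],
  ∂[1,2,4] = [2,4] − [1,4] + [1,2].
This gives a 30×20 integer matrix of rank 20; reducing to Smith normal form yields diagonal entries (1,1,1,1,1,1,1,1,1,1,1,1,1,1,1,1,1,1,1,2).

Computing H_k = (kernel of ∂_k) / (image of ∂_{k+1}):

  H_1: rank ker ∂_1 − rank ∂_2 = (30 − 9) − 20 = 1, and ∂_2 has invariant factor 2 > 1, so H_1 = Z ⊕ Z/2Z.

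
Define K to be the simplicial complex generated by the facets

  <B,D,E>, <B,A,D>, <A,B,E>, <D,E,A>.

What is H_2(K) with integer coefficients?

H_2 = Z.

We work with the vertex ordering A < B < D < E. The simplices of K, each written with vertices in increasing order, are:

  0-simplices (4): A, B, D, E
  1-simplices (6): AB, AD, AE, BD, BE, DE
  2-simplices (4): ABD, ABE, ADE, BDE

giving chain groups C_0 ≅ Z^4, C_1 ≅ Z^6, C_2 ≅ Z^4.

∂_1: C_1 → C_0 maps an edge to its endpoints' difference, ∂[p,q] = q − p.
The resulting 4×6 matrix has rank 3, and its Smith normal form has invariant factors (1,1,1).

Boundary ∂_2: C_2 → C_1 acts by ∂[p,q,r] = [q,r] − [p,r] + [p,q]. For instance
  ∂BDE = DE − BE + BD,
  ∂ABD = BD − AD + AB.
The resulting 6×4 matrix has rank 3, and its Smith normal form has invariant factors (1,1,1).

Now H_k = ker ∂_k / im ∂_{k+1}, so:

  H_2: rank ker ∂_2 − rank ∂_3 = (4 − 3) − 0 = 1, and there is no ∂_3, so H_2 ≅ Z.

(K is a triangulation of the 2-sphere S^2.)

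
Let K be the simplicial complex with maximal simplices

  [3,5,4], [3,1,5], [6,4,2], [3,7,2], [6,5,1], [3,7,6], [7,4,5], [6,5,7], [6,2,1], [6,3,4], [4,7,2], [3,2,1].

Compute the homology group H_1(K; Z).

H_1 ≅ Z/2Z.

K has 7 vertices, 18 edges, 12 triangles.
rank ∂_1 = 6, rank ∂_2 = 12 ⇒ b_1 = 18 − 6 − 12 = 0; ∂_2 has invariant factor(s) [2] giving torsion. So H_1 = Z/2Z.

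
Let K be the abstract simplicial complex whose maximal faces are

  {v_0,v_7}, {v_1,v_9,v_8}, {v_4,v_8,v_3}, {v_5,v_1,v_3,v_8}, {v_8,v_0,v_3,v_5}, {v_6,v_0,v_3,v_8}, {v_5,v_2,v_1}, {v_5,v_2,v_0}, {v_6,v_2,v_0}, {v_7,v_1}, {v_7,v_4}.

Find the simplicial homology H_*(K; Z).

Take the total order v_0 < v_1 < v_2 < v_3 < v_4 < v_5 < v_6 < v_7 < v_8 < v_9 on the vertex set. Then K (dimension 3) consists of the simplices:

  0-simplices (10): [v_0], [v_1], [v_2], [v_3], [v_4], [v_5], [v_6], [v_7], [v_8], [v_9]
  1-simplices (23): (23 of them)
  2-simplices (15): (15 of them)
  3-simplices (3): [v_0,v_3,v_5,v_8], [v_0,v_3,v_6,v_8], [v_1,v_3,v_5,v_8]

so the chain groups are C_0 ≅ Z^10, C_1 ≅ Z^23, C_2 ≅ Z^15, C_3 ≅ Z^3.

Boundary ∂_1: C_1 → C_0 sends each edge [p,q] (with p < q) to q − p.
As a 10×23 matrix over Z this has rank 9, with invariant factors (1,1,1,1,1,1,1,1,1).

∂_2: C_2 → C_1 maps a triangle to the signed sum of its edges. For instance
  ∂[v_3,v_5,v_8] = [v_5,v_8] − [v_3,v_8] + [v_3,v_5],
  ∂[v_0,v_2,v_5] = [v_2,v_5] − [v_0,v_5] + [v_0,v_2].
As a 23×15 matrix over Z this has rank 12, with invariant factors (1,1,1,1,1,1,1,1,1,1,1,1).

Boundary ∂_3: C_3 → C_2 sends each 3-simplex σ to the alternating sum Σ_i (−1)^i (σ with its i-th vertex removed). For instance
  ∂[v_1,v_3,v_5,v_8] = [v_3,v_5,v_8] − [v_1,v_5,v_8] + [v_1,v_3,v_8] − [v_1,v_3,v_5],
  ∂[v_0,v_3,v_5,v_8] = [v_3,v_5,v_8] − [v_0,v_5,v_8] + [v_0,v_3,v_8] − [v_0,v_3,v_5].
The resulting 15×3 matrix has rank 3, and its Smith normal form has invariant factors (1,1,1).

Now H_k = ker ∂_k / im ∂_{k+1}, so:

  H_0: rank C_0 − rank ∂_1 = 10 − 9 = 1, and the invariant factors of ∂_1 are all 1, so H_0 ≅ Z.
  H_1: rank ker ∂_1 − rank ∂_2 = (23 − 9) − 12 = 2, and the invariant factors of ∂_2 are all 1, so H_1 ≅ Z^2.
  H_2: rank ker ∂_2 − rank ∂_3 = (15 − 12) − 3 = 0, and the invariant factors of ∂_3 are all 1, so H_2 ≅ 0.
  H_3: rank ker ∂_3 − rank ∂_4 = (3 − 3) − 0 = 0, and there is no ∂_4, so H_3 ≅ 0.

H_0 ≅ Z,  H_1 ≅ Z^2,  H_2 = 0,  H_3 = 0.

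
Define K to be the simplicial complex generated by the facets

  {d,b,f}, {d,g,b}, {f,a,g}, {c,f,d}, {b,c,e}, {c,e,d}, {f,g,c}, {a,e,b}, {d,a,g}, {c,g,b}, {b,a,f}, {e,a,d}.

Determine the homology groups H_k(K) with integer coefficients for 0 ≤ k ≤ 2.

Order the vertices as a < b < c < d < e < f < g. Listing each simplex with vertices in this order, K has dimension 2 with simplices:

  0-simplices (7): a, b, c, d, e, f, g
  1-simplices (18): ab, ad, ae, af, ag, bc, bd, be, bf, bg, cd, ce, cf, cg, de, df, dg, fg
  2-simplices (12): abe, abf, ade, adg, afg, bce, bcg, bdf, bdg, cde, cdf, cfg

giving chain groups C_0 ≅ Z^7, C_1 ≅ Z^18, C_2 ≅ Z^12.

Boundary ∂_1: C_1 → C_0 maps an edge to its endpoints' difference, ∂[p,q] = q − p.
This gives a 7×18 integer matrix of rank 6; reducing to Smith normal form yields diagonal entries (1,1,1,1,1,1).

∂_2: C_2 → C_1 maps a triangle to the signed sum of its edges. For instance
  ∂cde = de − ce + cd,
  ∂bdg = dg − bg + bd.
This gives a 18×12 integer matrix of rank 12; reducing to Smith normal form yields diagonal entries (1,1,1,1,1,1,1,1,1,1,1,2).

Computing H_k = (kernel of ∂_k) / (image of ∂_{k+1}):

  H_0: rank C_0 − rank ∂_1 = 7 − 6 = 1, and the invariant factors of ∂_1 are all 1, so H_0 ≅ Z.
  H_1: rank ker ∂_1 − rank ∂_2 = (18 − 6) − 12 = 0, and ∂_2 has invariant factor 2 > 1, so H_1 ≅ Z/2.
  H_2: rank ker ∂_2 − rank ∂_3 = (12 − 12) − 0 = 0, and there is no ∂_3, so H_2 ≅ 0.

(K is a triangulation of the real projective plane RP^2.)

H_0 ≅ Z,  H_1 ≅ Z/2,  H_2 = 0.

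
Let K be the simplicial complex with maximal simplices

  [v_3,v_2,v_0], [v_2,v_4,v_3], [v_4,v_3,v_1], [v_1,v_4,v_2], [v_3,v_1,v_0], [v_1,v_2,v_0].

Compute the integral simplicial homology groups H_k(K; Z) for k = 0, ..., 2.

Fix the vertex order v_0 < v_1 < v_2 < v_3 < v_4 and write every simplex with vertices in increasing order. Then dim K = 2 and the simplices of K are:

  0-simplices (5): [v_0], [v_1], [v_2], [v_3], [v_4]
  1-simplices (9): [v_0,v_1], [v_0,v_2], [v_0,v_3], [v_1,v_2], [v_1,v_3], [v_1,v_4], [v_2,v_3], [v_2,v_4], [v_3,v_4]
  2-simplices (6): [v_0,v_1,v_2], [v_0,v_1,v_3], [v_0,v_2,v_3], [v_1,v_2,v_4], [v_1,v_3,v_4], [v_2,v_3,v_4]

so the chain groups are C_0 ≅ Z^5, C_1 ≅ Z^9, C_2 ≅ Z^6.

Boundary ∂_1: C_1 → C_0 maps an edge to its endpoints' difference, ∂[p,q] = q − p. For instance
  ∂[v_0,v_1] = [v_1] − [v_0].
This gives a 5×9 integer matrix of rank 4; reducing to Smith normal form yields diagonal entries (1,1,1,1).

The boundary map ∂_2: C_2 → C_1 sends each 2-simplex [p,q,r] to [q,r] − [p,r] + [p,q]. For instance
  ∂[v_0,v_1,v_3] = [v_1,v_3] − [v_0,v_3] + [v_0,v_1],
  ∂[v_0,v_2,v_3] = [v_2,v_3] − [v_0,v_3] + [v_0,v_2].
As a 9×6 matrix over Z this has rank 5, with invariant factors (1,1,1,1,1).

Computing H_k = (kernel of ∂_k) / (image of ∂_{k+1}):

  H_0: rank C_0 − rank ∂_1 = 5 − 4 = 1, and the invariant factors of ∂_1 are all 1, so H_0 ≅ Z.
  H_1: rank ker ∂_1 − rank ∂_2 = (9 − 4) − 5 = 0, and the invariant factors of ∂_2 are all 1, so H_1 ≅ 0.
  H_2: rank ker ∂_2 − rank ∂_3 = (6 − 5) − 0 = 1, and there is no ∂_3, so H_2 ≅ Z.

(K is a triangulation of the 2-sphere S^2.)

H_0 = Z,  H_1 = 0,  H_2 = Z.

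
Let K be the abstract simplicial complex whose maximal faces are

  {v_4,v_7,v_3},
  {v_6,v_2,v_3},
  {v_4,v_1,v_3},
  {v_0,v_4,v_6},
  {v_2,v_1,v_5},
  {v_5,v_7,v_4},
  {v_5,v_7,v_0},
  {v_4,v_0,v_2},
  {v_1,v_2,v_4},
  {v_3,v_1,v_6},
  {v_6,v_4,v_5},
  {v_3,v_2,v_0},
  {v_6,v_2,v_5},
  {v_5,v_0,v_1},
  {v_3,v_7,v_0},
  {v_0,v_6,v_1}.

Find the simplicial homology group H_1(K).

H_1 ≅ Z^2.

K has 8 vertices, 24 edges, 16 triangles.
rank ∂_1 = 7, rank ∂_2 = 15 ⇒ b_1 = 24 − 7 − 15 = 2; all invariant factors of ∂_2 are 1 so no torsion. So H_1 = Z^2.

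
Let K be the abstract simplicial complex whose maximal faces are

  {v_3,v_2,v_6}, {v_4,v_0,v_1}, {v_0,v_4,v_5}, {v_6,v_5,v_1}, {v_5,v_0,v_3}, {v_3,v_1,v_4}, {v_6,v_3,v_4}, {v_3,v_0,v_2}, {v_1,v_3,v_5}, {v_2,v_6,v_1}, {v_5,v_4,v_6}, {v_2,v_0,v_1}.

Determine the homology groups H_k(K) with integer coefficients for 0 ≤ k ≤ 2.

Take the total order v_0 < v_1 < v_2 < v_3 < v_4 < v_5 < v_6 on the vertex set. Then K (dimension 2) consists of the simplices:

  0-simplices (7): [v_0], [v_1], [v_2], [v_3], [v_4], [v_5], [v_6]
  1-simplices (18): (18 of them)
  2-simplices (12): (12 of them)

so the chain groups are C_0 ≅ Z^7, C_1 ≅ Z^18, C_2 ≅ Z^12.

Boundary ∂_1: C_1 → C_0 is given by ∂[p,q] = [q] − [p]. For instance
  ∂[v_2,v_3] = [v_3] − [v_2].
As a 7×18 matrix over Z this has rank 6, with invariant factors (1,1,1,1,1,1).

Boundary ∂_2: C_2 → C_1 acts by ∂[p,q,r] = [q,r] − [p,r] + [p,q]. For instance
  ∂[v_1,v_3,v_4] = [v_3,v_4] − [v_1,v_4] + [v_1,v_3],
  ∂[v_1,v_5,v_6] = [v_5,v_6] − [v_1,v_6] + [v_1,v_5].
The resulting 18×12 matrix has rank 12, and its Smith normal form has invariant factors (1,1,1,1,1,1,1,1,1,1,1,2).

Computing H_k = (kernel of ∂_k) / (image of ∂_{k+1}):

  H_0: rank C_0 − rank ∂_1 = 7 − 6 = 1, and the invariant factors of ∂_1 are all 1, so H_0 ≅ Z.
  H_1: rank ker ∂_1 − rank ∂_2 = (18 − 6) − 12 = 0, and ∂_2 has invariant factor 2 > 1, so H_1 ≅ Z/2.
  H_2: rank ker ∂_2 − rank ∂_3 = (12 − 12) − 0 = 0, and there is no ∂_3, so H_2 ≅ 0.

As a check, the Euler characteristic is 7 − 18 + 12 = 1, which agrees with 1 − 0 + 0 = 1.

H_0 = Z,  H_1 = Z/2,  H_2 = 0.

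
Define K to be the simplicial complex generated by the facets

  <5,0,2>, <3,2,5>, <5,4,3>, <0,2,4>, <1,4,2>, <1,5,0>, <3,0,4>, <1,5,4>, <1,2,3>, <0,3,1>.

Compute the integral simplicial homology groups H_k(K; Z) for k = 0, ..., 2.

H_0 = Z,  H_1 = Z/2Z,  H_2 = 0.

Order the vertices as 0 < 1 < 2 < 3 < 4 < 5. Listing each simplex with vertices in this order, K has dimension 2 with simplices:

  0-simplices (6): [0], [1], [2], [3], [4], [5]
  1-simplices (15): [0,1], [0,2], [0,3], [0,4], [0,5], [1,2], [1,3], [1,4], [1,5], [2,3], [2,4], [2,5], [3,4], [3,5], [4,5]
  2-simplices (10): [0,1,3], [0,1,5], [0,2,4], [0,2,5], [0,3,4], [1,2,3], [1,2,4], [1,4,5], [2,3,5], [3,4,5]

Hence C_0 ≅ Z^6, C_1 ≅ Z^15, C_2 ≅ Z^10.

The boundary map ∂_1: C_1 → C_0 sends each edge [p,q] (with p < q) to q − p. For instance
  ∂[0,2] = [2] − [0].
As a 6×15 matrix over Z this has rank 5, with invariant factors (1,1,1,1,1).

Boundary ∂_2: C_2 → C_1 sends each 2-simplex [p,q,r] to [q,r] − [p,r] + [p,q]. For instance
  ∂[0,3,4] = [3,4] − [0,4] + [0,3],
  ∂[0,2,4] = [2,4] − [0,4] + [0,2].
This gives a 15×10 integer matrix of rank 10; reducing to Smith normal form yields diagonal entries (1,1,1,1,1,1,1,1,1,2).

Computing H_k = (kernel of ∂_k) / (image of ∂_{k+1}):

  H_0: rank C_0 − rank ∂_1 = 6 − 5 = 1, and the invariant factors of ∂_1 are all 1, so H_0 = Z.
  H_1: rank ker ∂_1 − rank ∂_2 = (15 − 5) − 10 = 0, and ∂_2 has invariant factor 2 > 1, so H_1 = Z/2Z.
  H_2: rank ker ∂_2 − rank ∂_3 = (10 − 10) − 0 = 0, and there is no ∂_3, so H_2 = 0.

As a check, the Euler characteristic is 6 − 15 + 10 = 1, which agrees with 1 − 0 + 0 = 1.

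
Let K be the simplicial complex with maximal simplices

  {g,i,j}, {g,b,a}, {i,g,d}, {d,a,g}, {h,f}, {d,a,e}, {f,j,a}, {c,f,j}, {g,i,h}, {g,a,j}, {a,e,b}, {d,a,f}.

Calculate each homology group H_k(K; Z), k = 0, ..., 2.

Fix the vertex order a < b < c < d < e < f < g < h < i < j and write every simplex with vertices in increasing order. Then dim K = 2 and the simplices of K are:

  0-simplices (10): a, b, c, d, e, f, g, h, i, j
  1-simplices (21): ab, ad, ae, af, ag, aj, be, bg, cf, cj, de, df, dg, di, fh, fj, gh, gi, gj, hi, ij
  2-simplices (11): abe, abg, ade, adf, adg, afj, agj, cfj, dgi, ghi, gij

Hence C_0 ≅ Z^10, C_1 ≅ Z^21, C_2 ≅ Z^11.

∂_1: C_1 → C_0 sends each edge [p,q] (with p < q) to q − p. For instance
  ∂cj = j − c.
This gives a 10×21 integer matrix of rank 9; reducing to Smith normal form yields diagonal entries (1,1,1,1,1,1,1,1,1).

The boundary map ∂_2: C_2 → C_1 acts by ∂[p,q,r] = [q,r] − [p,r] + [p,q]. For instance
  ∂adf = df − af + ad,
  ∂ghi = hi − gi + gh.
As a 21×11 matrix over Z this has rank 11, with invariant factors (1,1,1,1,1,1,1,1,1,1,1).

From H_k ≅ ker(∂_k) / im(∂_{k+1}) we obtain:

  H_0: rank C_0 − rank ∂_1 = 10 − 9 = 1, and the invariant factors of ∂_1 are all 1, so H_0 = Z.
  H_1: rank ker ∂_1 − rank ∂_2 = (21 − 9) − 11 = 1, and the invariant factors of ∂_2 are all 1, so H_1 = Z.
  H_2: rank ker ∂_2 − rank ∂_3 = (11 − 11) − 0 = 0, and there is no ∂_3, so H_2 = 0.

As a check, the Euler characteristic is 10 − 21 + 11 = 0, which agrees with 1 − 1 + 0 = 0.

H_0 = Z,  H_1 = Z,  H_2 = 0.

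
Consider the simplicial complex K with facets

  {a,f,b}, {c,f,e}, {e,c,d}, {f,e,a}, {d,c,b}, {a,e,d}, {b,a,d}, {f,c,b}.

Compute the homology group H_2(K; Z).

H_2 ≅ Z.

Order the vertices as a < b < c < d < e < f. Listing each simplex with vertices in this order, K has dimension 2 with simplices:

  0-simplices (6): a, b, c, d, e, f
  1-simplices (12): ab, ad, ae, af, bc, bd, bf, cd, ce, cf, de, ef
  2-simplices (8): abd, abf, ade, aef, bcd, bcf, cde, cef

so the chain groups are C_0 ≅ Z^6, C_1 ≅ Z^12, C_2 ≅ Z^8.

∂_1: C_1 → C_0 maps an edge to its endpoints' difference, ∂[p,q] = q − p. For instance
  ∂ef = f − e.
The resulting 6×12 matrix has rank 5, and its Smith normal form has invariant factors (1,1,1,1,1).

Boundary ∂_2: C_2 → C_1 sends each 2-simplex [p,q,r] to [q,r] − [p,r] + [p,q]. For instance
  ∂abd = bd − ad + ab,
  ∂bcf = cf − bf + bc.
This gives a 12×8 integer matrix of rank 7; reducing to Smith normal form yields diagonal entries (1,1,1,1,1,1,1).

From H_k ≅ ker(∂_k) / im(∂_{k+1}) we obtain:

  H_2: rank ker ∂_2 − rank ∂_3 = (8 − 7) − 0 = 1, and there is no ∂_3, so H_2 ≅ Z.

(K is a triangulation of the 2-sphere S^2.)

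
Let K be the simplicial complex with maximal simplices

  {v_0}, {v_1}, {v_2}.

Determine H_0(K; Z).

H_0 = Z^3.

Fix the vertex order v_0 < v_1 < v_2 and write every simplex with vertices in increasing order. Then dim K = 0 and the simplices of K are:

  0-simplices (3): [v_0], [v_1], [v_2]

so the chain groups are C_0 ≅ Z^3.

Now H_k = ker ∂_k / im ∂_{k+1}, so:

  H_0: rank C_0 − rank ∂_1 = 3 − 0 = 3, and there is no ∂_1, so H_0 = Z^3.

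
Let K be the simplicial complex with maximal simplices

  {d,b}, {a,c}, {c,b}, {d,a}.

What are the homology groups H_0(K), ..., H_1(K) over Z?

H_0 = Z,  H_1 = Z.

Order the vertices as a < b < c < d. Listing each simplex with vertices in this order, K has dimension 1 with simplices:

  0-simplices (4): a, b, c, d
  1-simplices (4): ac, ad, bc, bd

so the chain groups are C_0 ≅ Z^4, C_1 ≅ Z^4.

∂_1: C_1 → C_0 maps an edge to its endpoints' difference, ∂[p,q] = q − p. For instance
  ∂ad = d − a.
As a 4×4 matrix over Z this has rank 3, with invariant factors (1,1,1).

Computing H_k = (kernel of ∂_k) / (image of ∂_{k+1}):

  H_0: rank C_0 − rank ∂_1 = 4 − 3 = 1, and the invariant factors of ∂_1 are all 1, so H_0 ≅ Z.
  H_1: rank ker ∂_1 − rank ∂_2 = (4 − 3) − 0 = 1, and there is no ∂_2, so H_1 ≅ Z.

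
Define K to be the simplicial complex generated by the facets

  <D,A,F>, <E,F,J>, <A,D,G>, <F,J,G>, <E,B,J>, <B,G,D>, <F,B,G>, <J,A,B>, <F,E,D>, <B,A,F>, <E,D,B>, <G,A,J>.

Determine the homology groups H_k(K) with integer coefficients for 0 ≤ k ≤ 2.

H_0 ≅ Z,  H_1 ≅ Z/2Z,  H_2 = 0.

K has 7 vertices, 18 edges, 12 triangles.
rank ∂_0 = 0, rank ∂_1 = 6 ⇒ b_0 = 7 − 0 − 6 = 1; all invariant factors of ∂_1 are 1 so no torsion. So H_0 ≅ Z.
rank ∂_1 = 6, rank ∂_2 = 12 ⇒ b_1 = 18 − 6 − 12 = 0; ∂_2 has invariant factor(s) [2] giving torsion. So H_1 ≅ Z/2Z.
rank ∂_2 = 12, rank ∂_3 = 0 ⇒ b_2 = 12 − 12 − 0 = 0. So H_2 ≅ 0.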